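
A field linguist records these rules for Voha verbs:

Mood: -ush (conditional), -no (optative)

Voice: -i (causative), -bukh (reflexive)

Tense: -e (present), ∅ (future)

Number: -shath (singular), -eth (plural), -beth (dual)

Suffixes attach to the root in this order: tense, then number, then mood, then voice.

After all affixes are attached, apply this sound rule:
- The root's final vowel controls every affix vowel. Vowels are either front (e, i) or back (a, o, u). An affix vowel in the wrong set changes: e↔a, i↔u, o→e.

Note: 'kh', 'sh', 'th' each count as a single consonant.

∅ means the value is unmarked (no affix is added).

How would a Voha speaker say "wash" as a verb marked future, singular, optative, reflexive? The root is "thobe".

thobeshethnebikh

tense = future: zero marking, form stays thobe.
Attach number singular -shath → thobeshath.
Attach mood optative -no → thobeshathno.
Attach voice reflexive -bukh → thobeshathnobukh.
Apply vowel harmony: thobeshathnobukh → thobeshethnebikh.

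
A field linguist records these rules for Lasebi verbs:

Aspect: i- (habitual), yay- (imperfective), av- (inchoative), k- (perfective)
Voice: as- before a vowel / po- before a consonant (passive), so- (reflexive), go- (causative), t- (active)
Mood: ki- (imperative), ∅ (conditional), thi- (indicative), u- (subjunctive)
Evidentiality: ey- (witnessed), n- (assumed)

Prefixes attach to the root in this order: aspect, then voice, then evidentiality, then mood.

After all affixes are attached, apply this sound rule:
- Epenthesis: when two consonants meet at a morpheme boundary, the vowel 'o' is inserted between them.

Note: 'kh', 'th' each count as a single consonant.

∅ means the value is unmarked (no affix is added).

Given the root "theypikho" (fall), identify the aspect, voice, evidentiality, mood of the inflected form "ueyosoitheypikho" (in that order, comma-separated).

habitual, reflexive, witnessed, subjunctive

Segment: u-ey-so-i-theypikho.
aspect: i- → habitual.
voice: so- → reflexive.
evidentiality: ey- → witnessed.
mood: u- → subjunctive.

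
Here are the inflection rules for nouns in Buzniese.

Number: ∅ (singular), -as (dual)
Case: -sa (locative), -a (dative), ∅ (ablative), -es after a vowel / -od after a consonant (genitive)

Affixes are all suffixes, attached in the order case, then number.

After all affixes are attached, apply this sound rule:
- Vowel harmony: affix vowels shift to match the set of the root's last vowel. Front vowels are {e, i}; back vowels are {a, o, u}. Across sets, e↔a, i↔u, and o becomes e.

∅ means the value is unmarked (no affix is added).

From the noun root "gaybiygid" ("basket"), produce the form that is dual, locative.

gaybiygidsees

Attach case locative -sa → gaybiygidsa.
Attach number dual -as → gaybiygidsaas.
Apply vowel harmony: gaybiygidsaas → gaybiygidsees.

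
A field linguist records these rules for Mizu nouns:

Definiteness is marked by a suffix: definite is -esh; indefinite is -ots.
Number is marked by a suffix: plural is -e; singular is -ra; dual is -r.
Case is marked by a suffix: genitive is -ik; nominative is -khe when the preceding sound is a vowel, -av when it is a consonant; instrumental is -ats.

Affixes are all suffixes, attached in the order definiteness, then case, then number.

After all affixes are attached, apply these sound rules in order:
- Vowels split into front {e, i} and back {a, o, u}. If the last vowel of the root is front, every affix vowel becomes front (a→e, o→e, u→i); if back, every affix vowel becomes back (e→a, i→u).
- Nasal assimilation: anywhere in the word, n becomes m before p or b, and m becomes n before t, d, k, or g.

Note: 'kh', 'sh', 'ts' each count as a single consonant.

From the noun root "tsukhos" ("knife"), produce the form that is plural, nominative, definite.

tsukhosashava

Attach definiteness definite -esh → tsukhosesh.
Attach case nominative -av (after consonant 'sh') → tsukhoseshav.
Attach number plural -e → tsukhoseshave.
Apply vowel harmony: tsukhoseshave → tsukhosashava.
Nasal assimilation: no change.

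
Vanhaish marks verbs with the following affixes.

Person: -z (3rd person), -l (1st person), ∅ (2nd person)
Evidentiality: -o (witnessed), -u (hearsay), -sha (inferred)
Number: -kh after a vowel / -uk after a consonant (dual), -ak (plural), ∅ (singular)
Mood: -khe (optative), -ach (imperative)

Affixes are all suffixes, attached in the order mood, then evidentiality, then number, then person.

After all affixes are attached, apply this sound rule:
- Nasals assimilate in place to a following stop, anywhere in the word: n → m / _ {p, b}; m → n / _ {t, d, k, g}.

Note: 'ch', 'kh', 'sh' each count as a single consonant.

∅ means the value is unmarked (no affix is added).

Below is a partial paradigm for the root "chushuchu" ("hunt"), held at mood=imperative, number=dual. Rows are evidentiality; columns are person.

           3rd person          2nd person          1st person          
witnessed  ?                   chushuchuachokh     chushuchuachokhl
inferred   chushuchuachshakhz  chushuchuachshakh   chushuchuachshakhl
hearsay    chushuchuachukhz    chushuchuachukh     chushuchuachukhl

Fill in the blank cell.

chushuchuachokhz

Attach mood imperative -ach → chushuchuach.
Attach evidentiality witnessed -o → chushuchuacho.
Attach number dual -kh (after vowel 'o') → chushuchuachokh.
Attach person 3rd person -z → chushuchuachokhz.
Nasal assimilation: no change.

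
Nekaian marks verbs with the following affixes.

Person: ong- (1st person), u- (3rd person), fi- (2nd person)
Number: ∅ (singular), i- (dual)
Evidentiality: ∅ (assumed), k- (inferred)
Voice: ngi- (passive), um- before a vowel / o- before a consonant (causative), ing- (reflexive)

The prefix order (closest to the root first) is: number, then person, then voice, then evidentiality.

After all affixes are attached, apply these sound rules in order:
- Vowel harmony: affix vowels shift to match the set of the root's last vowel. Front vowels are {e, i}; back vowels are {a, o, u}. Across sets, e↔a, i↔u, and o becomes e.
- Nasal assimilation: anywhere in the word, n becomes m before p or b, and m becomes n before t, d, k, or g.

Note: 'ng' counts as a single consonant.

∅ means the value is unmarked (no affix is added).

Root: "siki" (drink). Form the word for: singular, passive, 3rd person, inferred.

kngiisiki

number = singular: zero marking, form stays siki.
Attach person 3rd person u- → usiki.
Attach voice passive ngi- → ngiusiki.
Attach evidentiality inferred k- → kngiusiki.
Apply vowel harmony: kngiusiki → kngiisiki.
Nasal assimilation: no change.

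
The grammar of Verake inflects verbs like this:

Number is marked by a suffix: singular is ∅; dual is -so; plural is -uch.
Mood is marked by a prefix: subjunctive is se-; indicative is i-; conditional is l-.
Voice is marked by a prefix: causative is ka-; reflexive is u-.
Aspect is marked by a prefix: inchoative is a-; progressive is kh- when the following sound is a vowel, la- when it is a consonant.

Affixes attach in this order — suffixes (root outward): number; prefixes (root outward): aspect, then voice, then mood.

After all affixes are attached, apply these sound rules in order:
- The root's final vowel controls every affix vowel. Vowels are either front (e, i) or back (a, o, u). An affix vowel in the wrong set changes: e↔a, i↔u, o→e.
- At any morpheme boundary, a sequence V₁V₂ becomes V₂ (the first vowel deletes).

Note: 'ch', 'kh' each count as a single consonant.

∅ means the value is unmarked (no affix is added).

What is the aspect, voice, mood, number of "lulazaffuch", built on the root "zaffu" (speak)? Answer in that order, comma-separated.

Segment: l-u-la-zaffu-uch.
aspect: kh/la- → progressive.
voice: u- → reflexive.
mood: l- → conditional.
number: -uch → plural.

progressive, reflexive, conditional, plural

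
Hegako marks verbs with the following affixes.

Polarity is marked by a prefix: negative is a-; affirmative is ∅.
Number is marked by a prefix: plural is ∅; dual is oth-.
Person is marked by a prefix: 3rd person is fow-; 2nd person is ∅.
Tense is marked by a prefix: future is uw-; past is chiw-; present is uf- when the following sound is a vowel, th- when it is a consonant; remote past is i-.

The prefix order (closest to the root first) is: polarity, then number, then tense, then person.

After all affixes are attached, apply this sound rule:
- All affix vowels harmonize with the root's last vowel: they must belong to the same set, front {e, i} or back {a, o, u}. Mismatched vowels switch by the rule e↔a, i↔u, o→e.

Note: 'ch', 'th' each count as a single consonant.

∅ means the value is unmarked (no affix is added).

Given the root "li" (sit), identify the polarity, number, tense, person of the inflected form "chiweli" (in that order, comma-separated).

negative, plural, past, 2nd person

Segment: chiw-a-li.
polarity: a- → negative.
number: ∅ → plural.
tense: chiw- → past.
person: ∅ → 2nd person.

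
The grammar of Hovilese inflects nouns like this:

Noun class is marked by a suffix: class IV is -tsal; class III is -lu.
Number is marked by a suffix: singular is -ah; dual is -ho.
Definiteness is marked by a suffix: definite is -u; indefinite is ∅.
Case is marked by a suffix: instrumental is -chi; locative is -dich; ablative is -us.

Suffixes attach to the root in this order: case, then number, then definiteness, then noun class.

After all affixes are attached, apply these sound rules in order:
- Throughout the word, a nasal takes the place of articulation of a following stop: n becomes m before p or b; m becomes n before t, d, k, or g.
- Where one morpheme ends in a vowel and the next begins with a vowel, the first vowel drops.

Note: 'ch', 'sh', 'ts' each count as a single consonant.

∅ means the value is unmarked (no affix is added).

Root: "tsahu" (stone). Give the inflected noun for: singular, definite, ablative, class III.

tsahusahulu

Attach case ablative -us → tsahuus.
Attach number singular -ah → tsahuusah.
Attach definiteness definite -u → tsahuusahu.
Attach noun class class III -lu → tsahuusahulu.
Nasal assimilation: no change.
Apply vowel deletion: tsahuusahulu → tsahusahulu.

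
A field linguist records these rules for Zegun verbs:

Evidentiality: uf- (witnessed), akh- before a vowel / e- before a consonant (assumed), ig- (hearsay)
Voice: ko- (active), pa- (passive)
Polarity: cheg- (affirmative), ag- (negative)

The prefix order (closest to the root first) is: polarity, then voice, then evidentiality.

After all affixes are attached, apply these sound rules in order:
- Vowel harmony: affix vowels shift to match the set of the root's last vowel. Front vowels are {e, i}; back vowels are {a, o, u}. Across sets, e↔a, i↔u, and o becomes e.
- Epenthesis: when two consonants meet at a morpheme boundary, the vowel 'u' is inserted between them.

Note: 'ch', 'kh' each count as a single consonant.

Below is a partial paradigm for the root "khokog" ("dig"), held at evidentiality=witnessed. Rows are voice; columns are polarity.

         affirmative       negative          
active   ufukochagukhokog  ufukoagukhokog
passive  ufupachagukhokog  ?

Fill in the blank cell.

ufupaagukhokog

Attach polarity negative ag- → agkhokog.
Attach voice passive pa- → paagkhokog.
Attach evidentiality witnessed uf- → ufpaagkhokog.
Vowel harmony: no change.
Apply epenthesis: ufpaagkhokog → ufupaagukhokog.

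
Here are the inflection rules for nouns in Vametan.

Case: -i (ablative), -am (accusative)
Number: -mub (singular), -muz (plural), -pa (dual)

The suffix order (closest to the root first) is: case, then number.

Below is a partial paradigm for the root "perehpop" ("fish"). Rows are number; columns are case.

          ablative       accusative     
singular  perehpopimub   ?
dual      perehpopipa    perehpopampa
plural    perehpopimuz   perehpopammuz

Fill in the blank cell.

perehpopammub

Attach case accusative -am → perehpopam.
Attach number singular -mub → perehpopammub.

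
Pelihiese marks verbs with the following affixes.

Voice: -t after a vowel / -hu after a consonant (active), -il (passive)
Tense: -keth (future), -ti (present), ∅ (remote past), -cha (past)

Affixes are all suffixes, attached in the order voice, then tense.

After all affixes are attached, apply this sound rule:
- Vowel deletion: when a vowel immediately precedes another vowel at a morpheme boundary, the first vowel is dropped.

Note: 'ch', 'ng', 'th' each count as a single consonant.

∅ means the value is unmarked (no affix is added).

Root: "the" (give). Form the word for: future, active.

Attach voice active -t (after vowel 'e') → thet.
Attach tense future -keth → thetketh.
Vowel deletion: no change.

thetketh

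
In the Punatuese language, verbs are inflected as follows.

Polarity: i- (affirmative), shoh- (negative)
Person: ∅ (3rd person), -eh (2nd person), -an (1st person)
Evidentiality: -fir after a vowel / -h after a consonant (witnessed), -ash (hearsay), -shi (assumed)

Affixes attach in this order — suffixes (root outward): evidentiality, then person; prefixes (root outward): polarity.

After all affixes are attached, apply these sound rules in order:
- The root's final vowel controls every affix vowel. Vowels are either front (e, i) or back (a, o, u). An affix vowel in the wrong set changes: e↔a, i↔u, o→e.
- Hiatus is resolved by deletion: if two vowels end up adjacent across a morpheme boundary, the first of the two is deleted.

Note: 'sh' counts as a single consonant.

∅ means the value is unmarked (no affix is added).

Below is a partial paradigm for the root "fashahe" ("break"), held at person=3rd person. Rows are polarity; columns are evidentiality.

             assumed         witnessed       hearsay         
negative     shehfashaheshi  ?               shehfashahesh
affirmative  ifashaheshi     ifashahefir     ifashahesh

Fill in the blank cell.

Attach evidentiality witnessed -fir (after vowel 'e') → fashahefir.
person = 3rd person: zero marking, form stays fashahefir.
Attach polarity negative shoh- → shohfashahefir.
Apply vowel harmony: shohfashahefir → shehfashahefir.
Vowel deletion: no change.

shehfashahefir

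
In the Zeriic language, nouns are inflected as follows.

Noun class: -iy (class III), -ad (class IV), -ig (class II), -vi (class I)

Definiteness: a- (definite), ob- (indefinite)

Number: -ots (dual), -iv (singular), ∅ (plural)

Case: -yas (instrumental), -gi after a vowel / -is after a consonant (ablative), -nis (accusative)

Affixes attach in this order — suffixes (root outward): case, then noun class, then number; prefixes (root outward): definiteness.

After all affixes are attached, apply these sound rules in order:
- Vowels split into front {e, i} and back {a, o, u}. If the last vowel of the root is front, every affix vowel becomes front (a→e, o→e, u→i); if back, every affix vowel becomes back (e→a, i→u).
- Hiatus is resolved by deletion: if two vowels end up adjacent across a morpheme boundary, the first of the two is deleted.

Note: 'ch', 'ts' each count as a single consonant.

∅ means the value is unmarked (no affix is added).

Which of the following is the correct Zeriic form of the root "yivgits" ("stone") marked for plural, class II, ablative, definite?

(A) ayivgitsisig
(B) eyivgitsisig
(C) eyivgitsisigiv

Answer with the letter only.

B

Attach case ablative -is (after consonant 'ts') → yivgitsis.
Attach noun class class II -ig → yivgitsisig.
Attach definiteness definite a- → ayivgitsisig.
number = plural: zero marking, form stays ayivgitsisig.
Apply vowel harmony: ayivgitsisig → eyivgitsisig.
Vowel deletion: no change.
So the correct form is eyivgitsisig, option (B).
(C) eyivgitsisigiv is wrong: it uses singular instead of plural for number.
(A) ayivgitsisig is wrong: it fails to apply the sound rule(s).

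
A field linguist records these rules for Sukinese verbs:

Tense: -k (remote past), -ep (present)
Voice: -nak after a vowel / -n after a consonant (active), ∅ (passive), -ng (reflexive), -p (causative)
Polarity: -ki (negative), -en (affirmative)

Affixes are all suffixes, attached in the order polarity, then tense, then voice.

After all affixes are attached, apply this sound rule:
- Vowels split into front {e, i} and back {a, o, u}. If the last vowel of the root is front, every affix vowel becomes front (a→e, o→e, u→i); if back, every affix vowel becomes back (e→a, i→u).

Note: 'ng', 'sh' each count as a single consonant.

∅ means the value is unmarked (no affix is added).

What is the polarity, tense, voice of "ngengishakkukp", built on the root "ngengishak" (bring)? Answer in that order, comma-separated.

Segment: ngengishak-ki-k-p.
polarity: -ki → negative.
tense: -k → remote past.
voice: -p → causative.

negative, remote past, causative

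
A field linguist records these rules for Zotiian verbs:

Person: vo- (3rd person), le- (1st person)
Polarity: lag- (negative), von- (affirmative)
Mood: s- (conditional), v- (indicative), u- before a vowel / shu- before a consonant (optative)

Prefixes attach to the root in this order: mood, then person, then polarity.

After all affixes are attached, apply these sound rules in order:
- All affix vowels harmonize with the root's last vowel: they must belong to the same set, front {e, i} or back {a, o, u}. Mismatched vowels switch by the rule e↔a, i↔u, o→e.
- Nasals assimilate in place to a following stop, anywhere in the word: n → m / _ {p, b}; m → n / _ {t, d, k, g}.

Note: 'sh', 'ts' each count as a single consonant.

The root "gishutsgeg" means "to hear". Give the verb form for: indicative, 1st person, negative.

Attach mood indicative v- → vgishutsgeg.
Attach person 1st person le- → levgishutsgeg.
Attach polarity negative lag- → laglevgishutsgeg.
Apply vowel harmony: laglevgishutsgeg → leglevgishutsgeg.
Nasal assimilation: no change.

leglevgishutsgeg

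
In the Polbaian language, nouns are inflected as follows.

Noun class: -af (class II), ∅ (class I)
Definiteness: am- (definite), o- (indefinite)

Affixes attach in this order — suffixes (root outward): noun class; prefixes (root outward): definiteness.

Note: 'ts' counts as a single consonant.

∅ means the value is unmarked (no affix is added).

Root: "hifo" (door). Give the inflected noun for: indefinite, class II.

ohifoaf

Attach noun class class II -af → hifoaf.
Attach definiteness indefinite o- → ohifoaf.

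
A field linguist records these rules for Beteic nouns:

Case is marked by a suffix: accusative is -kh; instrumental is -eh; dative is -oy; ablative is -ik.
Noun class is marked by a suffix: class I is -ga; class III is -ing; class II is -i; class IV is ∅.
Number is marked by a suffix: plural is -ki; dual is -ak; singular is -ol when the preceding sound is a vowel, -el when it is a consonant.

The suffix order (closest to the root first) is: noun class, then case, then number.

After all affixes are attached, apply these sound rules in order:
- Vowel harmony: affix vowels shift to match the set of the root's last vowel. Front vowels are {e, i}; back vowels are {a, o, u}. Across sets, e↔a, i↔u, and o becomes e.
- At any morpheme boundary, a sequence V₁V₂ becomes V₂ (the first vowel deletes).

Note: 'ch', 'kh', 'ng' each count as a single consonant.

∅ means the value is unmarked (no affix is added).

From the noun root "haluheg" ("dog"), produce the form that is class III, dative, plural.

haluhegingeyki

Attach noun class class III -ing → haluheging.
Attach case dative -oy → haluhegingoy.
Attach number plural -ki → haluhegingoyki.
Apply vowel harmony: haluhegingoyki → haluhegingeyki.
Vowel deletion: no change.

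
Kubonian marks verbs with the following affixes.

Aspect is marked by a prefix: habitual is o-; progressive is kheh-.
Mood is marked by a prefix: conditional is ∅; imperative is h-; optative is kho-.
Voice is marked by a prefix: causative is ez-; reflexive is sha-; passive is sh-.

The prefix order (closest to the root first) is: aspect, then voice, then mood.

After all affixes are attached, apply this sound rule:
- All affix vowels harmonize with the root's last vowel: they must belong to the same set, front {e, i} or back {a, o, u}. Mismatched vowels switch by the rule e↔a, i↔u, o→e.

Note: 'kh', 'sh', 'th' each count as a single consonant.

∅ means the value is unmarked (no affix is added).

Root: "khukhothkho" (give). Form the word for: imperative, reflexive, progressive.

Attach aspect progressive kheh- → khehkhukhothkho.
Attach voice reflexive sha- → shakhehkhukhothkho.
Attach mood imperative h- → hshakhehkhukhothkho.
Apply vowel harmony: hshakhehkhukhothkho → hshakhahkhukhothkho.

hshakhahkhukhothkho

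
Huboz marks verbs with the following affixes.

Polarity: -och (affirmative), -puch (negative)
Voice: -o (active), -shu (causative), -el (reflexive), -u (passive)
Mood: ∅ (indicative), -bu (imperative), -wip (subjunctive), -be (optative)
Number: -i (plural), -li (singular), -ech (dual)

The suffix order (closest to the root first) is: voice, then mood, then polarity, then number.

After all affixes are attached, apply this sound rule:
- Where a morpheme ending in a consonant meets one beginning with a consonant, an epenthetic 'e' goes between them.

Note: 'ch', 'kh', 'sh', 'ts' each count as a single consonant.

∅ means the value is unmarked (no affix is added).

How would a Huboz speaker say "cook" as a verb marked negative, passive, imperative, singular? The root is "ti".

Attach voice passive -u → tiu.
Attach mood imperative -bu → tiubu.
Attach polarity negative -puch → tiubupuch.
Attach number singular -li → tiubupuchli.
Apply epenthesis: tiubupuchli → tiubupucheli.

tiubupucheli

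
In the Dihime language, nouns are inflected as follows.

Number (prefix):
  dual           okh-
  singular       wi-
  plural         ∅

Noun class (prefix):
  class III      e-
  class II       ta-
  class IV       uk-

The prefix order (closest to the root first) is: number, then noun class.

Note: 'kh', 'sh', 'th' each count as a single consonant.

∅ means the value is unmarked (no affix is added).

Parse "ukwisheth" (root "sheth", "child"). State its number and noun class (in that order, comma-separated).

Segment: uk-wi-sheth.
number: wi- → singular.
noun class: uk- → class IV.

singular, class IV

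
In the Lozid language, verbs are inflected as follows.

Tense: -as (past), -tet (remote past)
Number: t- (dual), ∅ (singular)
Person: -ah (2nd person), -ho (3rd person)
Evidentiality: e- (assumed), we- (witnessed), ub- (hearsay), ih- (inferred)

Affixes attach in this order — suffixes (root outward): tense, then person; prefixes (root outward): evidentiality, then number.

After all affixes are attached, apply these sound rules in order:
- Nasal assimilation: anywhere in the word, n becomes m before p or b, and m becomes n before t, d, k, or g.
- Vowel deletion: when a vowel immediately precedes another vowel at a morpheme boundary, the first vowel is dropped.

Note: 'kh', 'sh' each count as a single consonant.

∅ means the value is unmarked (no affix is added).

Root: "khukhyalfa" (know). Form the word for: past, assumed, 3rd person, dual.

tekhukhyalfasho

Attach tense past -as → khukhyalfaas.
Attach person 3rd person -ho → khukhyalfaasho.
Attach evidentiality assumed e- → ekhukhyalfaasho.
Attach number dual t- → tekhukhyalfaasho.
Nasal assimilation: no change.
Apply vowel deletion: tekhukhyalfaasho → tekhukhyalfasho.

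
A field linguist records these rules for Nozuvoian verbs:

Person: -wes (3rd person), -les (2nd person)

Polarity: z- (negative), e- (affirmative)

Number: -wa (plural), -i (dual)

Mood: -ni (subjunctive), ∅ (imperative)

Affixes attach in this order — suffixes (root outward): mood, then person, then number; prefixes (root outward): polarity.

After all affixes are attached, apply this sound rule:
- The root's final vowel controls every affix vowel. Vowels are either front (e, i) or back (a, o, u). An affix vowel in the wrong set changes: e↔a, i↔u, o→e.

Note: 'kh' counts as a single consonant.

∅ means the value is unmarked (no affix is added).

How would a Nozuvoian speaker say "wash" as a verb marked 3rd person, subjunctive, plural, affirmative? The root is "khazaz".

Attach mood subjunctive -ni → khazazni.
Attach person 3rd person -wes → khazazniwes.
Attach polarity affirmative e- → ekhazazniwes.
Attach number plural -wa → ekhazazniweswa.
Apply vowel harmony: ekhazazniweswa → akhazaznuwaswa.

akhazaznuwaswa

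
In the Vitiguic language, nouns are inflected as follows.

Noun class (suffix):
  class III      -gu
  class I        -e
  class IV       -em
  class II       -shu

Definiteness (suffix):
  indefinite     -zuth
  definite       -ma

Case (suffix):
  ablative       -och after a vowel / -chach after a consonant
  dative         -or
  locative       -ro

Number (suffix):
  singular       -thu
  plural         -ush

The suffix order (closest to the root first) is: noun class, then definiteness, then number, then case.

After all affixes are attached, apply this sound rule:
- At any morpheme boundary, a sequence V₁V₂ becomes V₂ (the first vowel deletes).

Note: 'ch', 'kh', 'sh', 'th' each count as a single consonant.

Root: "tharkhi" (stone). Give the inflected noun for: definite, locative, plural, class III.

tharkhigumushro

Attach noun class class III -gu → tharkhigu.
Attach definiteness definite -ma → tharkhiguma.
Attach number plural -ush → tharkhigumaush.
Attach case locative -ro → tharkhigumaushro.
Apply vowel deletion: tharkhigumaushro → tharkhigumushro.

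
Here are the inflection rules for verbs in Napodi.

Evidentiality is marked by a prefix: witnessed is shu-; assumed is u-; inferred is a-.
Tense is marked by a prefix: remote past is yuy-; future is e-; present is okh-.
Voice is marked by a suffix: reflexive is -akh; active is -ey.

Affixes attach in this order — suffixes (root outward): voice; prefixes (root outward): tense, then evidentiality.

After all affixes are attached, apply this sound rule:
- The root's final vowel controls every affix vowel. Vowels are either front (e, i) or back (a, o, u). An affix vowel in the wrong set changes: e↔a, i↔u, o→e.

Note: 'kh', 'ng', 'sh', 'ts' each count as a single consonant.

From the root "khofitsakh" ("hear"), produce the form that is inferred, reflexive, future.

Attach voice reflexive -akh → khofitsakhakh.
Attach tense future e- → ekhofitsakhakh.
Attach evidentiality inferred a- → aekhofitsakhakh.
Apply vowel harmony: aekhofitsakhakh → aakhofitsakhakh.

aakhofitsakhakh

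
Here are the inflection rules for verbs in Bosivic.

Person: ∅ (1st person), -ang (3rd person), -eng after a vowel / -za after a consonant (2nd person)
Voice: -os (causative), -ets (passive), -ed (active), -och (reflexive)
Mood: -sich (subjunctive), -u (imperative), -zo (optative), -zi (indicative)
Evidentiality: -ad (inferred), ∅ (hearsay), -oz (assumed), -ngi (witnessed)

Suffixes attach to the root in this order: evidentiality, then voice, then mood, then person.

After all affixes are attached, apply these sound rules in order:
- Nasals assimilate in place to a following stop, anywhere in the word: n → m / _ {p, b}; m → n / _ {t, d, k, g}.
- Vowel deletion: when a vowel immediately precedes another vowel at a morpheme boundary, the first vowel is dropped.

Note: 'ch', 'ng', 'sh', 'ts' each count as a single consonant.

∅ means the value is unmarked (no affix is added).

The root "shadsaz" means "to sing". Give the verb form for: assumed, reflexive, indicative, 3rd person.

shadsazozochzang

Attach evidentiality assumed -oz → shadsazoz.
Attach voice reflexive -och → shadsazozoch.
Attach mood indicative -zi → shadsazozochzi.
Attach person 3rd person -ang → shadsazozochziang.
Nasal assimilation: no change.
Apply vowel deletion: shadsazozochziang → shadsazozochzang.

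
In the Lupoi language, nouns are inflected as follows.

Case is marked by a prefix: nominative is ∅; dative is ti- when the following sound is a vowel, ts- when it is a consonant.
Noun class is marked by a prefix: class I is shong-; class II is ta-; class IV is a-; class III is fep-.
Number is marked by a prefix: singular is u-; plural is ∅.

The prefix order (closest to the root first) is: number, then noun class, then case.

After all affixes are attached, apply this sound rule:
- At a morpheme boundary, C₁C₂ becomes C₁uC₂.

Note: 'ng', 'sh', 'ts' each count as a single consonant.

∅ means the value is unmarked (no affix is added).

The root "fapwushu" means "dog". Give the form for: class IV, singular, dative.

tiaufapwushu

Attach number singular u- → ufapwushu.
Attach noun class class IV a- → aufapwushu.
Attach case dative ti- (before vowel 'a') → tiaufapwushu.
Epenthesis: no change.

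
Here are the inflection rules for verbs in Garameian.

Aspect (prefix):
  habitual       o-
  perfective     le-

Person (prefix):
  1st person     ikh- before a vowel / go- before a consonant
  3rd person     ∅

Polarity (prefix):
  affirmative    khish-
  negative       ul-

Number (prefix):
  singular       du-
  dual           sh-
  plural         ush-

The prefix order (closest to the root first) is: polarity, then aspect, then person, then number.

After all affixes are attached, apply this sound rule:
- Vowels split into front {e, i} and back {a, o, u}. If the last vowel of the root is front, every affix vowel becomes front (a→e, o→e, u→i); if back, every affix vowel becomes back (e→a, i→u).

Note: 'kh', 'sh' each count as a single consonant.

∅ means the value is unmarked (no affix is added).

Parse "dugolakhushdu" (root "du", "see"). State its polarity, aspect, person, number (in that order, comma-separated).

affirmative, perfective, 1st person, singular

Segment: du-go-le-khish-du.
polarity: khish- → affirmative.
aspect: le- → perfective.
person: ikh/go- → 1st person.
number: du- → singular.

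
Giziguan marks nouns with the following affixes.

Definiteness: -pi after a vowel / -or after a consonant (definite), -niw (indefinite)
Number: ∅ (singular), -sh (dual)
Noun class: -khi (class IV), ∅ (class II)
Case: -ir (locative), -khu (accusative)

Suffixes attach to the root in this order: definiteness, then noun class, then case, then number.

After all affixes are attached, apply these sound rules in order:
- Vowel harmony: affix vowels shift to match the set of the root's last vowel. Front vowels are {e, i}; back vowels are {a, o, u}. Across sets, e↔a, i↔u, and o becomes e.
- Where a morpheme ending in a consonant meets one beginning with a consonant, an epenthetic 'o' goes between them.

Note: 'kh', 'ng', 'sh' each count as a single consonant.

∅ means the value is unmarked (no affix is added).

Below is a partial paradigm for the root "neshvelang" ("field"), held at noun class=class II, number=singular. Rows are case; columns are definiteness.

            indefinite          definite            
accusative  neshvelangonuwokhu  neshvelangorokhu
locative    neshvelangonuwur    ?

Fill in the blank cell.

neshvelangorur

Attach definiteness definite -or (after consonant 'ng') → neshvelangor.
noun class = class II: zero marking, form stays neshvelangor.
Attach case locative -ir → neshvelangorir.
number = singular: zero marking, form stays neshvelangorir.
Apply vowel harmony: neshvelangorir → neshvelangorur.
Epenthesis: no change.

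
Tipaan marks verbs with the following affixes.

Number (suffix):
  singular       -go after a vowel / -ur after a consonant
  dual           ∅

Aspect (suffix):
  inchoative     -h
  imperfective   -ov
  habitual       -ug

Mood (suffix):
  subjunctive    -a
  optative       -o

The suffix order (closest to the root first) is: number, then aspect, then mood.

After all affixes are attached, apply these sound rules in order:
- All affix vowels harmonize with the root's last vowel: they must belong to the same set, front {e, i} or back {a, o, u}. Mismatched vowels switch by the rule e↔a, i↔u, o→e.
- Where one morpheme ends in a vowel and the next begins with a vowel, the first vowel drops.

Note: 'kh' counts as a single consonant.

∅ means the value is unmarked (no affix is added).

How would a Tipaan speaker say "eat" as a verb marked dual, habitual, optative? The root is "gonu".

number = dual: zero marking, form stays gonu.
Attach aspect habitual -ug → gonuug.
Attach mood optative -o → gonuugo.
Vowel harmony: no change.
Apply vowel deletion: gonuugo → gonugo.

gonugo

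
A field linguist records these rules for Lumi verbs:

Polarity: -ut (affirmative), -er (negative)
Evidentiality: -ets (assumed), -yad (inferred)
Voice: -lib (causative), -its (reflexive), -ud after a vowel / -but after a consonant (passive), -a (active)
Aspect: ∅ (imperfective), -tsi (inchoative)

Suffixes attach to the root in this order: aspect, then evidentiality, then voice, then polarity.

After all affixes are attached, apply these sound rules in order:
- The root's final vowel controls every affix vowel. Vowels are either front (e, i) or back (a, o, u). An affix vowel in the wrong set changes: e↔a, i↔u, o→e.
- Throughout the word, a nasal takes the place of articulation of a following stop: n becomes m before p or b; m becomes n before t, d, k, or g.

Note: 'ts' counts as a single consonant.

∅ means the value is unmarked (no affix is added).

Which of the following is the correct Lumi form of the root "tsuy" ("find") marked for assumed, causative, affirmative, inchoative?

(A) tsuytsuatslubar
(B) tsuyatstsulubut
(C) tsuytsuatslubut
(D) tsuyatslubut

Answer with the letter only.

C

Attach aspect inchoative -tsi → tsuytsi.
Attach evidentiality assumed -ets → tsuytsiets.
Attach voice causative -lib → tsuytsietslib.
Attach polarity affirmative -ut → tsuytsietslibut.
Apply vowel harmony: tsuytsietslibut → tsuytsuatslubut.
Nasal assimilation: no change.
So the correct form is tsuytsuatslubut, option (C).
(B) tsuyatstsulubut is wrong: it has the affixes in the wrong order.
(A) tsuytsuatslubar is wrong: it uses negative instead of affirmative for polarity.
(D) tsuyatslubut is wrong: it uses imperfective instead of inchoative for aspect.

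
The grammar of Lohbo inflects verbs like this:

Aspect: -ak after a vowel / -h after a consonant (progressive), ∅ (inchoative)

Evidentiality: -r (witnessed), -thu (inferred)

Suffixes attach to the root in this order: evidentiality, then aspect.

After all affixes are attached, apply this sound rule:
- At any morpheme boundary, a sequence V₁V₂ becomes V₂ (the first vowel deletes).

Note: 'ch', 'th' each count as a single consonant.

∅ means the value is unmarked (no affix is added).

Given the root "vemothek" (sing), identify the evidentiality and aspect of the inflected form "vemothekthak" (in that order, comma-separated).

Segment: vemothek-thu-ak.
evidentiality: -thu → inferred.
aspect: -ak/h → progressive.

inferred, progressive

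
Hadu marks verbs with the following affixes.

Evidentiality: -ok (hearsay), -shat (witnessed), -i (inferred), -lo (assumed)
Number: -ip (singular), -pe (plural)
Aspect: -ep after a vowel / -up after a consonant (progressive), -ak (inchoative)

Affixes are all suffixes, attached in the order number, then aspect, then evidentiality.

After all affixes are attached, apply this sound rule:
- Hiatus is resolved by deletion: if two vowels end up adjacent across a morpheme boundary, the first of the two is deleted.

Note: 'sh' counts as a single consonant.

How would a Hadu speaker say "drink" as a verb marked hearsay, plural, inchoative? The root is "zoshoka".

zoshokapakok

Attach number plural -pe → zoshokape.
Attach aspect inchoative -ak → zoshokapeak.
Attach evidentiality hearsay -ok → zoshokapeakok.
Apply vowel deletion: zoshokapeakok → zoshokapakok.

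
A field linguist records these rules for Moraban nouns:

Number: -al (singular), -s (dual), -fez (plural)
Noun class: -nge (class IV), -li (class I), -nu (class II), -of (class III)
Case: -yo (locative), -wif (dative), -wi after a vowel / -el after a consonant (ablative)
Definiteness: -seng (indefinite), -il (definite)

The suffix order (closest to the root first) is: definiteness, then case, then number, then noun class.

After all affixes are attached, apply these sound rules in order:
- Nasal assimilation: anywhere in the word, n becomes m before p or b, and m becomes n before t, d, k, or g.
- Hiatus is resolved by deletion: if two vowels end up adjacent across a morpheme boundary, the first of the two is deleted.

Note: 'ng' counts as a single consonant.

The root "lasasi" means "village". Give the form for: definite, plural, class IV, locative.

Attach definiteness definite -il → lasasiil.
Attach case locative -yo → lasasiilyo.
Attach number plural -fez → lasasiilyofez.
Attach noun class class IV -nge → lasasiilyofeznge.
Nasal assimilation: no change.
Apply vowel deletion: lasasiilyofeznge → lasasilyofeznge.

lasasilyofeznge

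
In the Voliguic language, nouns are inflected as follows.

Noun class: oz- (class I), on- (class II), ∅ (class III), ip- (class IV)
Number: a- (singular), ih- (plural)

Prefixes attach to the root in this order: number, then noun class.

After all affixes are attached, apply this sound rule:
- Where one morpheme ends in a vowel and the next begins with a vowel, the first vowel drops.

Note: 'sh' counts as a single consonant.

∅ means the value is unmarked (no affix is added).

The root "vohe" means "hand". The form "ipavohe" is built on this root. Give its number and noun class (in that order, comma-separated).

Segment: ip-a-vohe.
number: a- → singular.
noun class: ip- → class IV.

singular, class IV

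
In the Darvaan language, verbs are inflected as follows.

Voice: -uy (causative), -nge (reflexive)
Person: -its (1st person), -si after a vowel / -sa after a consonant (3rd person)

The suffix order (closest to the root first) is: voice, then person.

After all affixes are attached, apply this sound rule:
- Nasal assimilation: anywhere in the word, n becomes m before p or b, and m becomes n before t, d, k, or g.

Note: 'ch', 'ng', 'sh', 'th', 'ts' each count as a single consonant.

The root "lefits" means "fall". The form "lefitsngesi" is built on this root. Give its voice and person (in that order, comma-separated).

reflexive, 3rd person

Segment: lefits-nge-si.
voice: -nge → reflexive.
person: -si/sa → 3rd person.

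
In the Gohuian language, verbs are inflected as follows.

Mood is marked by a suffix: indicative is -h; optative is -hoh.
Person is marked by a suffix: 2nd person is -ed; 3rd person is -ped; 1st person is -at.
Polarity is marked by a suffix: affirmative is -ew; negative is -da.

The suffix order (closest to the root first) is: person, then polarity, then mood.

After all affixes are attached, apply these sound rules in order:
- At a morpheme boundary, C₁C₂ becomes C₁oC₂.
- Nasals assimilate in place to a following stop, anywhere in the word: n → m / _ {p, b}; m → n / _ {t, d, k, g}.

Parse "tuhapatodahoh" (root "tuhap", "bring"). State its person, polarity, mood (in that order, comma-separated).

Segment: tuhap-at-da-hoh.
person: -at → 1st person.
polarity: -da → negative.
mood: -hoh → optative.

1st person, negative, optative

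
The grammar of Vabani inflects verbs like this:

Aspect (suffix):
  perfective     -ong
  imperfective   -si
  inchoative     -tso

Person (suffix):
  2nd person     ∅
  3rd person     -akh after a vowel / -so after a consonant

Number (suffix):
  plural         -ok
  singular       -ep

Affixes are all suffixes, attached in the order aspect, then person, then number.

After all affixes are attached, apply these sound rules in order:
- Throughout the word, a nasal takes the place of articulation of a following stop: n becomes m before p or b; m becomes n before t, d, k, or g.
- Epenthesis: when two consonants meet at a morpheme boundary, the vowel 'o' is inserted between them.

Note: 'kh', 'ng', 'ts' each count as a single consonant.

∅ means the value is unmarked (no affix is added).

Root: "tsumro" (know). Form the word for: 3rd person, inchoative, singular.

tsumrotsoakhep

Attach aspect inchoative -tso → tsumrotso.
Attach person 3rd person -akh (after vowel 'o') → tsumrotsoakh.
Attach number singular -ep → tsumrotsoakhep.
Nasal assimilation: no change.
Epenthesis: no change.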